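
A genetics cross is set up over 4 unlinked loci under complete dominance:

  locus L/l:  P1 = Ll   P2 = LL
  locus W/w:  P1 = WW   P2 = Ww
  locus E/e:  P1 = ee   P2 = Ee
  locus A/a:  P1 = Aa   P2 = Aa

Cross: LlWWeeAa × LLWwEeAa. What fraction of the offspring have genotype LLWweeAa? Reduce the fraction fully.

P(LLWweeAa) = 1/16

LlWWeeAa gametes: LWeA×4, LWea×4, lWeA×4, lWea×4
LLWwEeAa gametes: LWEA×2, LWEa×2, LWeA×2, LWea×2, LwEA×2, LwEa×2, LweA×2, Lwea×2
LlWWeeAa×LLWwEeAa grid (16·16=256): LLWWEeAA=8 LLWWEeAa=16 LLWWEeaa=8 LLWWeeAA=8 LLWWeeAa=16 LLWWeeaa=8 LLWwEeAA=8 LLWwEeAa=16 LLWwEeaa=8 LLWweeAA=8 LLWweeAa=16 LLWweeaa=8 LlWWEeAA=8 LlWWEeAa=16 LlWWEeaa=8 LlWWeeAA=8 LlWWeeAa=16 LlWWeeaa=8 LlWwEeAA=8 LlWwEeAa=16 LlWwEeaa=8 LlWweeAA=8 LlWweeAa=16 LlWweeaa=8
LLWweeAa hits 16/256; gcd=16; 16÷16/256÷16 = 1/16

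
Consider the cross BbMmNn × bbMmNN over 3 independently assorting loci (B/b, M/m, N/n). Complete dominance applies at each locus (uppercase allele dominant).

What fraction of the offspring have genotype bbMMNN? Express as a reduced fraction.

BbMmNn gametes: BMN×1, BMn×1, BmN×1, Bmn×1, bMN×1, bMn×1, bmN×1, bmn×1
bbMmNN gametes: bMN×4, bmN×4
BbMmNn×bbMmNN grid (8·8=64): BbMMNN=4 BbMMNn=4 BbMmNN=8 BbMmNn=8 BbmmNN=4 BbmmNn=4 bbMMNN=4 bbMMNn=4 bbMmNN=8 bbMmNn=8 bbmmNN=4 bbmmNn=4
bbMMNN hits 4/64; gcd=4; 4÷4/64÷4 = 1/16

P(bbMMNN) = 1/16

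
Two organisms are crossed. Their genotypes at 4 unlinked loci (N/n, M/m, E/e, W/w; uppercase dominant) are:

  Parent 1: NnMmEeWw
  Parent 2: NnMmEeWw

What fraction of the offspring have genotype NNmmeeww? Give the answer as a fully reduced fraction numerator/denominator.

NnMmEeWw gametes: NMEW×1, NMEw×1, NMeW×1, NMew×1, NmEW×1, NmEw×1, NmeW×1, Nmew×1, nMEW×1, nMEw×1, nMeW×1, nMew×1, nmEW×1, nmEw×1, nmeW×1, nmew×1
NnMmEeWw gametes: NMEW×1, NMEw×1, NMeW×1, NMew×1, NmEW×1, NmEw×1, NmeW×1, Nmew×1, nMEW×1, nMEw×1, nMeW×1, nMew×1, nmEW×1, nmEw×1, nmeW×1, nmew×1
NnMmEeWw×NnMmEeWw grid (16·16=256): NNMMEEWW=1 NNMMEEWw=2 NNMMEEww=1 NNMMEeWW=2 NNMMEeWw=4 NNMMEeww=2 NNMMeeWW=1 NNMMeeWw=2 NNMMeeww=1 NNMmEEWW=2 NNMmEEWw=4 NNMmEEww=2 NNMmEeWW=4 NNMmEeWw=8 NNMmEeww=4 NNMmeeWW=2 NNMmeeWw=4 NNMmeeww=2 NNmmEEWW=1 NNmmEEWw=2 NNmmEEww=1 NNmmEeWW=2 NNmmEeWw=4 NNmmEeww=2 NNmmeeWW=1 NNmmeeWw=2 NNmmeeww=1 NnMMEEWW=2 NnMMEEWw=4 NnMMEEww=2 NnMMEeWW=4 NnMMEeWw=8 NnMMEeww=4 NnMMeeWW=2 NnMMeeWw=4 NnMMeeww=2 NnMmEEWW=4 NnMmEEWw=8 NnMmEEww=4 NnMmEeWW=8 NnMmEeWw=16 NnMmEeww=8 NnMmeeWW=4 NnMmeeWw=8 NnMmeeww=4 NnmmEEWW=2 NnmmEEWw=4 NnmmEEww=2 NnmmEeWW=4 NnmmEeWw=8 NnmmEeww=4 NnmmeeWW=2 NnmmeeWw=4 Nnmmeeww=2 nnMMEEWW=1 nnMMEEWw=2 nnMMEEww=1 nnMMEeWW=2 nnMMEeWw=4 nnMMEeww=2 nnMMeeWW=1 nnMMeeWw=2 nnMMeeww=1 nnMmEEWW=2 nnMmEEWw=4 nnMmEEww=2 nnMmEeWW=4 nnMmEeWw=8 nnMmEeww=4 nnMmeeWW=2 nnMmeeWw=4 nnMmeeww=2 nnmmEEWW=1 nnmmEEWw=2 nnmmEEww=1 nnmmEeWW=2 nnmmEeWw=4 nnmmEeww=2 nnmmeeWW=1 nnmmeeWw=2 nnmmeeww=1
NNmmeeww hits 1/256; gcd=1; 1÷1/256÷1 = 1/256

P(NNmmeeww) = 1/256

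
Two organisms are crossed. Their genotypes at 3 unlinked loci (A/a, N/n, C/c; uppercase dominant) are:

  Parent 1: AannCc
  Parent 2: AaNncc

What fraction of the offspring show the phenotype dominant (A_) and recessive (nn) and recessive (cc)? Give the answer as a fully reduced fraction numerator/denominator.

AannCc gametes: AnC×2, Anc×2, anC×2, anc×2
AaNncc gametes: ANc×2, Anc×2, aNc×2, anc×2
AannCc×AaNncc grid (8·8=64): AANnCc=4 AANncc=4 AAnnCc=4 AAnncc=4 AaNnCc=8 AaNncc=8 AannCc=8 Aanncc=8 aaNnCc=4 aaNncc=4 aannCc=4 aanncc=4
A_ nn cc hits 12/64; gcd=4; 12÷4/64÷4 = 3/16

P(A_ nn cc) = 3/16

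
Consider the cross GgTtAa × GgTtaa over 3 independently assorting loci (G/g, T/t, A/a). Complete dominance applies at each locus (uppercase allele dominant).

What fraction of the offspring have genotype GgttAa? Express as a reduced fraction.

P(GgttAa) = 1/16

GgTtAa gametes: GTA×1, GTa×1, GtA×1, Gta×1, gTA×1, gTa×1, gtA×1, gta×1
GgTtaa gametes: GTa×2, Gta×2, gTa×2, gta×2
GgTtAa×GgTtaa grid (8·8=64): GGTTAa=2 GGTTaa=2 GGTtAa=4 GGTtaa=4 GGttAa=2 GGttaa=2 GgTTAa=4 GgTTaa=4 GgTtAa=8 GgTtaa=8 GgttAa=4 Ggttaa=4 ggTTAa=2 ggTTaa=2 ggTtAa=4 ggTtaa=4 ggttAa=2 ggttaa=2
GgttAa hits 4/64; gcd=4; 4÷4/64÷4 = 1/16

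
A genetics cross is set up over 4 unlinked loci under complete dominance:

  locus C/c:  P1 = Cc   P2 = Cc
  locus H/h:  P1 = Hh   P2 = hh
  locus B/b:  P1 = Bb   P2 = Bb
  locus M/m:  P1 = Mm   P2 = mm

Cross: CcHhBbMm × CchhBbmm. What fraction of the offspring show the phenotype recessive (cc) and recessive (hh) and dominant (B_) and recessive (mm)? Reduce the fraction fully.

CcHhBbMm gametes: CHBM×1, CHBm×1, CHbM×1, CHbm×1, ChBM×1, ChBm×1, ChbM×1, Chbm×1, cHBM×1, cHBm×1, cHbM×1, cHbm×1, chBM×1, chBm×1, chbM×1, chbm×1
CchhBbmm gametes: ChBm×4, Chbm×4, chBm×4, chbm×4
CcHhBbMm×CchhBbmm grid (16·16=256): CCHhBBMm=4 CCHhBBmm=4 CCHhBbMm=8 CCHhBbmm=8 CCHhbbMm=4 CCHhbbmm=4 CChhBBMm=4 CChhBBmm=4 CChhBbMm=8 CChhBbmm=8 CChhbbMm=4 CChhbbmm=4 CcHhBBMm=8 CcHhBBmm=8 CcHhBbMm=16 CcHhBbmm=16 CcHhbbMm=8 CcHhbbmm=8 CchhBBMm=8 CchhBBmm=8 CchhBbMm=16 CchhBbmm=16 CchhbbMm=8 Cchhbbmm=8 ccHhBBMm=4 ccHhBBmm=4 ccHhBbMm=8 ccHhBbmm=8 ccHhbbMm=4 ccHhbbmm=4 cchhBBMm=4 cchhBBmm=4 cchhBbMm=8 cchhBbmm=8 cchhbbMm=4 cchhbbmm=4
cc hh B_ mm hits 12/256; gcd=4; 12÷4/256÷4 = 3/64

P(cc hh B_ mm) = 3/64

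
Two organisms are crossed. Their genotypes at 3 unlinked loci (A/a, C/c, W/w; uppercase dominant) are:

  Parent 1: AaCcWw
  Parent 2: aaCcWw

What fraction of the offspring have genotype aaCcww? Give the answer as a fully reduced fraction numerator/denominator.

P(aaCcww) = 1/16

AaCcWw gametes: ACW×1, ACw×1, AcW×1, Acw×1, aCW×1, aCw×1, acW×1, acw×1
aaCcWw gametes: aCW×2, aCw×2, acW×2, acw×2
AaCcWw×aaCcWw grid (8·8=64): AaCCWW=2 AaCCWw=4 AaCCww=2 AaCcWW=4 AaCcWw=8 AaCcww=4 AaccWW=2 AaccWw=4 Aaccww=2 aaCCWW=2 aaCCWw=4 aaCCww=2 aaCcWW=4 aaCcWw=8 aaCcww=4 aaccWW=2 aaccWw=4 aaccww=2
aaCcww hits 4/64; gcd=4; 4÷4/64÷4 = 1/16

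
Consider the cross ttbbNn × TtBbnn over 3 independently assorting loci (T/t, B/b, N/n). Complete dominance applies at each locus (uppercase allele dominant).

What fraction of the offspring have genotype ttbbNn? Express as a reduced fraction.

ttbbNn gametes: tbN×4, tbn×4
TtBbnn gametes: TBn×2, Tbn×2, tBn×2, tbn×2
ttbbNn×TtBbnn grid (8·8=64): TtBbNn=8 TtBbnn=8 TtbbNn=8 Ttbbnn=8 ttBbNn=8 ttBbnn=8 ttbbNn=8 ttbbnn=8
ttbbNn hits 8/64; gcd=8; 8÷8/64÷8 = 1/8

P(ttbbNn) = 1/8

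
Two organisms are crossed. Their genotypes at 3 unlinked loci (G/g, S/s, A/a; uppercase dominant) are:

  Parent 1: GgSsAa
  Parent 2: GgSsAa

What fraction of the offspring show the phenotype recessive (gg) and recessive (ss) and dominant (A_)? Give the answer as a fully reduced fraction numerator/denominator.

GgSsAa gametes: GSA×1, GSa×1, GsA×1, Gsa×1, gSA×1, gSa×1, gsA×1, gsa×1
GgSsAa gametes: GSA×1, GSa×1, GsA×1, Gsa×1, gSA×1, gSa×1, gsA×1, gsa×1
GgSsAa×GgSsAa grid (8·8=64): GGSSAA=1 GGSSAa=2 GGSSaa=1 GGSsAA=2 GGSsAa=4 GGSsaa=2 GGssAA=1 GGssAa=2 GGssaa=1 GgSSAA=2 GgSSAa=4 GgSSaa=2 GgSsAA=4 GgSsAa=8 GgSsaa=4 GgssAA=2 GgssAa=4 Ggssaa=2 ggSSAA=1 ggSSAa=2 ggSSaa=1 ggSsAA=2 ggSsAa=4 ggSsaa=2 ggssAA=1 ggssAa=2 ggssaa=1
gg ss A_ hits 3/64; gcd=1; 3÷1/64÷1 = 3/64

P(gg ss A_) = 3/64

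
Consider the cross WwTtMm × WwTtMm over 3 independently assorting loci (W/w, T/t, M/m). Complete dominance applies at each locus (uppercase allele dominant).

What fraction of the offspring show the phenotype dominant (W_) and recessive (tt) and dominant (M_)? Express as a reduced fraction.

WwTtMm gametes: WTM×1, WTm×1, WtM×1, Wtm×1, wTM×1, wTm×1, wtM×1, wtm×1
WwTtMm gametes: WTM×1, WTm×1, WtM×1, Wtm×1, wTM×1, wTm×1, wtM×1, wtm×1
WwTtMm×WwTtMm grid (8·8=64): WWTTMM=1 WWTTMm=2 WWTTmm=1 WWTtMM=2 WWTtMm=4 WWTtmm=2 WWttMM=1 WWttMm=2 WWttmm=1 WwTTMM=2 WwTTMm=4 WwTTmm=2 WwTtMM=4 WwTtMm=8 WwTtmm=4 WwttMM=2 WwttMm=4 Wwttmm=2 wwTTMM=1 wwTTMm=2 wwTTmm=1 wwTtMM=2 wwTtMm=4 wwTtmm=2 wwttMM=1 wwttMm=2 wwttmm=1
W_ tt M_ hits 9/64; gcd=1; 9÷1/64÷1 = 9/64

P(W_ tt M_) = 9/64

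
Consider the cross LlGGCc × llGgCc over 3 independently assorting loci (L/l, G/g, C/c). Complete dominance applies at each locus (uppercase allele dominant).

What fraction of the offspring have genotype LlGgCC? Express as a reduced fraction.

P(LlGgCC) = 1/16

LlGGCc gametes: LGC×2, LGc×2, lGC×2, lGc×2
llGgCc gametes: lGC×2, lGc×2, lgC×2, lgc×2
LlGGCc×llGgCc grid (8·8=64): LlGGCC=4 LlGGCc=8 LlGGcc=4 LlGgCC=4 LlGgCc=8 LlGgcc=4 llGGCC=4 llGGCc=8 llGGcc=4 llGgCC=4 llGgCc=8 llGgcc=4
LlGgCC hits 4/64; gcd=4; 4÷4/64÷4 = 1/16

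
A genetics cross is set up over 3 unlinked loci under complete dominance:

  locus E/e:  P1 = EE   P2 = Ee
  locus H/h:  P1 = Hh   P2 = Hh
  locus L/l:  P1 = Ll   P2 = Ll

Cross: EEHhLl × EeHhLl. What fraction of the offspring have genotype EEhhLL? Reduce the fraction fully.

EEHhLl gametes: EHL×2, EHl×2, EhL×2, Ehl×2
EeHhLl gametes: EHL×1, EHl×1, EhL×1, Ehl×1, eHL×1, eHl×1, ehL×1, ehl×1
EEHhLl×EeHhLl grid (8·8=64): EEHHLL=2 EEHHLl=4 EEHHll=2 EEHhLL=4 EEHhLl=8 EEHhll=4 EEhhLL=2 EEhhLl=4 EEhhll=2 EeHHLL=2 EeHHLl=4 EeHHll=2 EeHhLL=4 EeHhLl=8 EeHhll=4 EehhLL=2 EehhLl=4 Eehhll=2
EEhhLL hits 2/64; gcd=2; 2÷2/64÷2 = 1/32

P(EEhhLL) = 1/32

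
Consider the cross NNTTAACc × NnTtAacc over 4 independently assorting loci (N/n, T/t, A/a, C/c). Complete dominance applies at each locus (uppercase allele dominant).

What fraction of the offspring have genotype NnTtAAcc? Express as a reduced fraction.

NNTTAACc gametes: NTAC×8, NTAc×8
NnTtAacc gametes: NTAc×2, NTac×2, NtAc×2, Ntac×2, nTAc×2, nTac×2, ntAc×2, ntac×2
NNTTAACc×NnTtAacc grid (16·16=256): NNTTAACc=16 NNTTAAcc=16 NNTTAaCc=16 NNTTAacc=16 NNTtAACc=16 NNTtAAcc=16 NNTtAaCc=16 NNTtAacc=16 NnTTAACc=16 NnTTAAcc=16 NnTTAaCc=16 NnTTAacc=16 NnTtAACc=16 NnTtAAcc=16 NnTtAaCc=16 NnTtAacc=16
NnTtAAcc hits 16/256; gcd=16; 16÷16/256÷16 = 1/16

P(NnTtAAcc) = 1/16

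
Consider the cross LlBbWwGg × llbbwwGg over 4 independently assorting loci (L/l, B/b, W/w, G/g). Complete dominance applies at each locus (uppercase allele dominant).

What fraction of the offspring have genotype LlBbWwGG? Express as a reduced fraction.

LlBbWwGg gametes: LBWG×1, LBWg×1, LBwG×1, LBwg×1, LbWG×1, LbWg×1, LbwG×1, Lbwg×1, lBWG×1, lBWg×1, lBwG×1, lBwg×1, lbWG×1, lbWg×1, lbwG×1, lbwg×1
llbbwwGg gametes: lbwG×8, lbwg×8
LlBbWwGg×llbbwwGg grid (16·16=256): LlBbWwGG=8 LlBbWwGg=16 LlBbWwgg=8 LlBbwwGG=8 LlBbwwGg=16 LlBbwwgg=8 LlbbWwGG=8 LlbbWwGg=16 LlbbWwgg=8 LlbbwwGG=8 LlbbwwGg=16 Llbbwwgg=8 llBbWwGG=8 llBbWwGg=16 llBbWwgg=8 llBbwwGG=8 llBbwwGg=16 llBbwwgg=8 llbbWwGG=8 llbbWwGg=16 llbbWwgg=8 llbbwwGG=8 llbbwwGg=16 llbbwwgg=8
LlBbWwGG hits 8/256; gcd=8; 8÷8/256÷8 = 1/32

P(LlBbWwGG) = 1/32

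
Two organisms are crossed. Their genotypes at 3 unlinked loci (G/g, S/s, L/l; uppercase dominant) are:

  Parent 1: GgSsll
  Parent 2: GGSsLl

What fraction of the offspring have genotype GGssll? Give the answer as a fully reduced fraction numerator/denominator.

GgSsll gametes: GSl×2, Gsl×2, gSl×2, gsl×2
GGSsLl gametes: GSL×2, GSl×2, GsL×2, Gsl×2
GgSsll×GGSsLl grid (8·8=64): GGSSLl=4 GGSSll=4 GGSsLl=8 GGSsll=8 GGssLl=4 GGssll=4 GgSSLl=4 GgSSll=4 GgSsLl=8 GgSsll=8 GgssLl=4 Ggssll=4
GGssll hits 4/64; gcd=4; 4÷4/64÷4 = 1/16

P(GGssll) = 1/16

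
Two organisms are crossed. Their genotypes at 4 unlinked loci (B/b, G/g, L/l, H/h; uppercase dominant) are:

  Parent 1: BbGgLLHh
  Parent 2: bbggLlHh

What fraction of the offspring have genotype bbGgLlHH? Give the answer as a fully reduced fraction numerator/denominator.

BbGgLLHh gametes: BGLH×2, BGLh×2, BgLH×2, BgLh×2, bGLH×2, bGLh×2, bgLH×2, bgLh×2
bbggLlHh gametes: bgLH×4, bgLh×4, bglH×4, bglh×4
BbGgLLHh×bbggLlHh grid (16·16=256): BbGgLLHH=8 BbGgLLHh=16 BbGgLLhh=8 BbGgLlHH=8 BbGgLlHh=16 BbGgLlhh=8 BbggLLHH=8 BbggLLHh=16 BbggLLhh=8 BbggLlHH=8 BbggLlHh=16 BbggLlhh=8 bbGgLLHH=8 bbGgLLHh=16 bbGgLLhh=8 bbGgLlHH=8 bbGgLlHh=16 bbGgLlhh=8 bbggLLHH=8 bbggLLHh=16 bbggLLhh=8 bbggLlHH=8 bbggLlHh=16 bbggLlhh=8
bbGgLlHH hits 8/256; gcd=8; 8÷8/256÷8 = 1/32

P(bbGgLlHH) = 1/32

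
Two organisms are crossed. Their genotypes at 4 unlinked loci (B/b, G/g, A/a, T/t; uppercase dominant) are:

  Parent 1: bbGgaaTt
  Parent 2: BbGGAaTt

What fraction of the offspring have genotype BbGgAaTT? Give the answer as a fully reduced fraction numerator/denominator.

bbGgaaTt gametes: bGaT×4, bGat×4, bgaT×4, bgat×4
BbGGAaTt gametes: BGAT×2, BGAt×2, BGaT×2, BGat×2, bGAT×2, bGAt×2, bGaT×2, bGat×2
bbGgaaTt×BbGGAaTt grid (16·16=256): BbGGAaTT=8 BbGGAaTt=16 BbGGAatt=8 BbGGaaTT=8 BbGGaaTt=16 BbGGaatt=8 BbGgAaTT=8 BbGgAaTt=16 BbGgAatt=8 BbGgaaTT=8 BbGgaaTt=16 BbGgaatt=8 bbGGAaTT=8 bbGGAaTt=16 bbGGAatt=8 bbGGaaTT=8 bbGGaaTt=16 bbGGaatt=8 bbGgAaTT=8 bbGgAaTt=16 bbGgAatt=8 bbGgaaTT=8 bbGgaaTt=16 bbGgaatt=8
BbGgAaTT hits 8/256; gcd=8; 8÷8/256÷8 = 1/32

P(BbGgAaTT) = 1/32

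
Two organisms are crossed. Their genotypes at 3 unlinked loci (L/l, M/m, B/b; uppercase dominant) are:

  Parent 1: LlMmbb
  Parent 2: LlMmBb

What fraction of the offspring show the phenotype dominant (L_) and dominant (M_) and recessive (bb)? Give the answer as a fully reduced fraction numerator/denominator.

P(L_ M_ bb) = 9/32

LlMmbb gametes: LMb×2, Lmb×2, lMb×2, lmb×2
LlMmBb gametes: LMB×1, LMb×1, LmB×1, Lmb×1, lMB×1, lMb×1, lmB×1, lmb×1
LlMmbb×LlMmBb grid (8·8=64): LLMMBb=2 LLMMbb=2 LLMmBb=4 LLMmbb=4 LLmmBb=2 LLmmbb=2 LlMMBb=4 LlMMbb=4 LlMmBb=8 LlMmbb=8 LlmmBb=4 Llmmbb=4 llMMBb=2 llMMbb=2 llMmBb=4 llMmbb=4 llmmBb=2 llmmbb=2
L_ M_ bb hits 18/64; gcd=2; 18÷2/64÷2 = 9/32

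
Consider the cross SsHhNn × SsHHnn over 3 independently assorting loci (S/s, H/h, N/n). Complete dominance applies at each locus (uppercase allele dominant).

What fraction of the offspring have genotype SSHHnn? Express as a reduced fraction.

SsHhNn gametes: SHN×1, SHn×1, ShN×1, Shn×1, sHN×1, sHn×1, shN×1, shn×1
SsHHnn gametes: SHn×4, sHn×4
SsHhNn×SsHHnn grid (8·8=64): SSHHNn=4 SSHHnn=4 SSHhNn=4 SSHhnn=4 SsHHNn=8 SsHHnn=8 SsHhNn=8 SsHhnn=8 ssHHNn=4 ssHHnn=4 ssHhNn=4 ssHhnn=4
SSHHnn hits 4/64; gcd=4; 4÷4/64÷4 = 1/16

P(SSHHnn) = 1/16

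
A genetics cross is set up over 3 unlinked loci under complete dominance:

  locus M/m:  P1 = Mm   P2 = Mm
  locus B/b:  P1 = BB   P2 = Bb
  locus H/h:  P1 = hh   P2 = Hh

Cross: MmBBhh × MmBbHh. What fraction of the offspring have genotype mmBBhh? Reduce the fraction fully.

P(mmBBhh) = 1/16

MmBBhh gametes: MBh×4, mBh×4
MmBbHh gametes: MBH×1, MBh×1, MbH×1, Mbh×1, mBH×1, mBh×1, mbH×1, mbh×1
MmBBhh×MmBbHh grid (8·8=64): MMBBHh=4 MMBBhh=4 MMBbHh=4 MMBbhh=4 MmBBHh=8 MmBBhh=8 MmBbHh=8 MmBbhh=8 mmBBHh=4 mmBBhh=4 mmBbHh=4 mmBbhh=4
mmBBhh hits 4/64; gcd=4; 4÷4/64÷4 = 1/16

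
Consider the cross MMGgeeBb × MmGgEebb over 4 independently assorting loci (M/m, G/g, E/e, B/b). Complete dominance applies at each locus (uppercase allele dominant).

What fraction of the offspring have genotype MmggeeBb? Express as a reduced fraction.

P(MmggeeBb) = 1/32

MMGgeeBb gametes: MGeB×4, MGeb×4, MgeB×4, Mgeb×4
MmGgEebb gametes: MGEb×2, MGeb×2, MgEb×2, Mgeb×2, mGEb×2, mGeb×2, mgEb×2, mgeb×2
MMGgeeBb×MmGgEebb grid (16·16=256): MMGGEeBb=8 MMGGEebb=8 MMGGeeBb=8 MMGGeebb=8 MMGgEeBb=16 MMGgEebb=16 MMGgeeBb=16 MMGgeebb=16 MMggEeBb=8 MMggEebb=8 MMggeeBb=8 MMggeebb=8 MmGGEeBb=8 MmGGEebb=8 MmGGeeBb=8 MmGGeebb=8 MmGgEeBb=16 MmGgEebb=16 MmGgeeBb=16 MmGgeebb=16 MmggEeBb=8 MmggEebb=8 MmggeeBb=8 Mmggeebb=8
MmggeeBb hits 8/256; gcd=8; 8÷8/256÷8 = 1/32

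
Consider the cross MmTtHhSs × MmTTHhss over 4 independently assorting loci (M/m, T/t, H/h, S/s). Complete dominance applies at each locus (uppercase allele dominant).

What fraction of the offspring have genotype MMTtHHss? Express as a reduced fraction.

P(MMTtHHss) = 1/64

MmTtHhSs gametes: MTHS×1, MTHs×1, MThS×1, MThs×1, MtHS×1, MtHs×1, MthS×1, Mths×1, mTHS×1, mTHs×1, mThS×1, mThs×1, mtHS×1, mtHs×1, mthS×1, mths×1
MmTTHhss gametes: MTHs×4, MThs×4, mTHs×4, mThs×4
MmTtHhSs×MmTTHhss grid (16·16=256): MMTTHHSs=4 MMTTHHss=4 MMTTHhSs=8 MMTTHhss=8 MMTThhSs=4 MMTThhss=4 MMTtHHSs=4 MMTtHHss=4 MMTtHhSs=8 MMTtHhss=8 MMTthhSs=4 MMTthhss=4 MmTTHHSs=8 MmTTHHss=8 MmTTHhSs=16 MmTTHhss=16 MmTThhSs=8 MmTThhss=8 MmTtHHSs=8 MmTtHHss=8 MmTtHhSs=16 MmTtHhss=16 MmTthhSs=8 MmTthhss=8 mmTTHHSs=4 mmTTHHss=4 mmTTHhSs=8 mmTTHhss=8 mmTThhSs=4 mmTThhss=4 mmTtHHSs=4 mmTtHHss=4 mmTtHhSs=8 mmTtHhss=8 mmTthhSs=4 mmTthhss=4
MMTtHHss hits 4/256; gcd=4; 4÷4/256÷4 = 1/64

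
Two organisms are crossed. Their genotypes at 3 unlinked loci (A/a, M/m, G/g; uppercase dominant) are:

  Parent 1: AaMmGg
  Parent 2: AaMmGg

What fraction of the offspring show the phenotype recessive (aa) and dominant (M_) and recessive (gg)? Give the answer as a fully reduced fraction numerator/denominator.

P(aa M_ gg) = 3/64

AaMmGg gametes: AMG×1, AMg×1, AmG×1, Amg×1, aMG×1, aMg×1, amG×1, amg×1
AaMmGg gametes: AMG×1, AMg×1, AmG×1, Amg×1, aMG×1, aMg×1, amG×1, amg×1
AaMmGg×AaMmGg grid (8·8=64): AAMMGG=1 AAMMGg=2 AAMMgg=1 AAMmGG=2 AAMmGg=4 AAMmgg=2 AAmmGG=1 AAmmGg=2 AAmmgg=1 AaMMGG=2 AaMMGg=4 AaMMgg=2 AaMmGG=4 AaMmGg=8 AaMmgg=4 AammGG=2 AammGg=4 Aammgg=2 aaMMGG=1 aaMMGg=2 aaMMgg=1 aaMmGG=2 aaMmGg=4 aaMmgg=2 aammGG=1 aammGg=2 aammgg=1
aa M_ gg hits 3/64; gcd=1; 3÷1/64÷1 = 3/64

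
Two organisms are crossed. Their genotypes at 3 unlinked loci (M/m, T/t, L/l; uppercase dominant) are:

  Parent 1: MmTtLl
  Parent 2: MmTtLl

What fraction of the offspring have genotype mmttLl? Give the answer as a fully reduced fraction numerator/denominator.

MmTtLl gametes: MTL×1, MTl×1, MtL×1, Mtl×1, mTL×1, mTl×1, mtL×1, mtl×1
MmTtLl gametes: MTL×1, MTl×1, MtL×1, Mtl×1, mTL×1, mTl×1, mtL×1, mtl×1
MmTtLl×MmTtLl grid (8·8=64): MMTTLL=1 MMTTLl=2 MMTTll=1 MMTtLL=2 MMTtLl=4 MMTtll=2 MMttLL=1 MMttLl=2 MMttll=1 MmTTLL=2 MmTTLl=4 MmTTll=2 MmTtLL=4 MmTtLl=8 MmTtll=4 MmttLL=2 MmttLl=4 Mmttll=2 mmTTLL=1 mmTTLl=2 mmTTll=1 mmTtLL=2 mmTtLl=4 mmTtll=2 mmttLL=1 mmttLl=2 mmttll=1
mmttLl hits 2/64; gcd=2; 2÷2/64÷2 = 1/32

P(mmttLl) = 1/32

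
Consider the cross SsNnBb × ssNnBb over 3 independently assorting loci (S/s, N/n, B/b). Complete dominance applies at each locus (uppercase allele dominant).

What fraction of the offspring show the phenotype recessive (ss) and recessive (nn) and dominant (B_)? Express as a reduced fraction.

SsNnBb gametes: SNB×1, SNb×1, SnB×1, Snb×1, sNB×1, sNb×1, snB×1, snb×1
ssNnBb gametes: sNB×2, sNb×2, snB×2, snb×2
SsNnBb×ssNnBb grid (8·8=64): SsNNBB=2 SsNNBb=4 SsNNbb=2 SsNnBB=4 SsNnBb=8 SsNnbb=4 SsnnBB=2 SsnnBb=4 Ssnnbb=2 ssNNBB=2 ssNNBb=4 ssNNbb=2 ssNnBB=4 ssNnBb=8 ssNnbb=4 ssnnBB=2 ssnnBb=4 ssnnbb=2
ss nn B_ hits 6/64; gcd=2; 6÷2/64÷2 = 3/32

P(ss nn B_) = 3/32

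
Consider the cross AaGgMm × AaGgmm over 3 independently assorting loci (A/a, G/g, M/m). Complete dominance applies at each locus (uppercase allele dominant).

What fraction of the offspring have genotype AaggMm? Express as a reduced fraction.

P(AaggMm) = 1/16

AaGgMm gametes: AGM×1, AGm×1, AgM×1, Agm×1, aGM×1, aGm×1, agM×1, agm×1
AaGgmm gametes: AGm×2, Agm×2, aGm×2, agm×2
AaGgMm×AaGgmm grid (8·8=64): AAGGMm=2 AAGGmm=2 AAGgMm=4 AAGgmm=4 AAggMm=2 AAggmm=2 AaGGMm=4 AaGGmm=4 AaGgMm=8 AaGgmm=8 AaggMm=4 Aaggmm=4 aaGGMm=2 aaGGmm=2 aaGgMm=4 aaGgmm=4 aaggMm=2 aaggmm=2
AaggMm hits 4/64; gcd=4; 4÷4/64÷4 = 1/16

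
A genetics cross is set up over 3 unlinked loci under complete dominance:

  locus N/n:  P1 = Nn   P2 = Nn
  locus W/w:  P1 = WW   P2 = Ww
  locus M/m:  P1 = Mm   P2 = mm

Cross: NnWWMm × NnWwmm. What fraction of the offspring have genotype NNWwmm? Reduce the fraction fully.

NnWWMm gametes: NWM×2, NWm×2, nWM×2, nWm×2
NnWwmm gametes: NWm×2, Nwm×2, nWm×2, nwm×2
NnWWMm×NnWwmm grid (8·8=64): NNWWMm=4 NNWWmm=4 NNWwMm=4 NNWwmm=4 NnWWMm=8 NnWWmm=8 NnWwMm=8 NnWwmm=8 nnWWMm=4 nnWWmm=4 nnWwMm=4 nnWwmm=4
NNWwmm hits 4/64; gcd=4; 4÷4/64÷4 = 1/16

P(NNWwmm) = 1/16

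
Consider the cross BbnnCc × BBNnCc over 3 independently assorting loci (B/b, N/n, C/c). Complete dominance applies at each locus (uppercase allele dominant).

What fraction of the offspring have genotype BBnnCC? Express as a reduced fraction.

P(BBnnCC) = 1/16

BbnnCc gametes: BnC×2, Bnc×2, bnC×2, bnc×2
BBNnCc gametes: BNC×2, BNc×2, BnC×2, Bnc×2
BbnnCc×BBNnCc grid (8·8=64): BBNnCC=4 BBNnCc=8 BBNncc=4 BBnnCC=4 BBnnCc=8 BBnncc=4 BbNnCC=4 BbNnCc=8 BbNncc=4 BbnnCC=4 BbnnCc=8 Bbnncc=4
BBnnCC hits 4/64; gcd=4; 4÷4/64÷4 = 1/16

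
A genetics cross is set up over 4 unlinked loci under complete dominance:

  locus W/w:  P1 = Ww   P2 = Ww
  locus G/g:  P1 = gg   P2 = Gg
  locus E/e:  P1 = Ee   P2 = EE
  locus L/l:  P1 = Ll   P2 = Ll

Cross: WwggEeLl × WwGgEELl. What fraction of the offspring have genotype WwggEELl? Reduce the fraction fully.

WwggEeLl gametes: WgEL×2, WgEl×2, WgeL×2, Wgel×2, wgEL×2, wgEl×2, wgeL×2, wgel×2
WwGgEELl gametes: WGEL×2, WGEl×2, WgEL×2, WgEl×2, wGEL×2, wGEl×2, wgEL×2, wgEl×2
WwggEeLl×WwGgEELl grid (16·16=256): WWGgEELL=4 WWGgEELl=8 WWGgEEll=4 WWGgEeLL=4 WWGgEeLl=8 WWGgEell=4 WWggEELL=4 WWggEELl=8 WWggEEll=4 WWggEeLL=4 WWggEeLl=8 WWggEell=4 WwGgEELL=8 WwGgEELl=16 WwGgEEll=8 WwGgEeLL=8 WwGgEeLl=16 WwGgEell=8 WwggEELL=8 WwggEELl=16 WwggEEll=8 WwggEeLL=8 WwggEeLl=16 WwggEell=8 wwGgEELL=4 wwGgEELl=8 wwGgEEll=4 wwGgEeLL=4 wwGgEeLl=8 wwGgEell=4 wwggEELL=4 wwggEELl=8 wwggEEll=4 wwggEeLL=4 wwggEeLl=8 wwggEell=4
WwggEELl hits 16/256; gcd=16; 16÷16/256÷16 = 1/16

P(WwggEELl) = 1/16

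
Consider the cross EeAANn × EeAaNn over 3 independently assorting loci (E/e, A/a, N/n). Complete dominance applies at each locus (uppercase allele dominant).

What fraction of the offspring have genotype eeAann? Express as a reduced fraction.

P(eeAann) = 1/32

EeAANn gametes: EAN×2, EAn×2, eAN×2, eAn×2
EeAaNn gametes: EAN×1, EAn×1, EaN×1, Ean×1, eAN×1, eAn×1, eaN×1, ean×1
EeAANn×EeAaNn grid (8·8=64): EEAANN=2 EEAANn=4 EEAAnn=2 EEAaNN=2 EEAaNn=4 EEAann=2 EeAANN=4 EeAANn=8 EeAAnn=4 EeAaNN=4 EeAaNn=8 EeAann=4 eeAANN=2 eeAANn=4 eeAAnn=2 eeAaNN=2 eeAaNn=4 eeAann=2
eeAann hits 2/64; gcd=2; 2÷2/64÷2 = 1/32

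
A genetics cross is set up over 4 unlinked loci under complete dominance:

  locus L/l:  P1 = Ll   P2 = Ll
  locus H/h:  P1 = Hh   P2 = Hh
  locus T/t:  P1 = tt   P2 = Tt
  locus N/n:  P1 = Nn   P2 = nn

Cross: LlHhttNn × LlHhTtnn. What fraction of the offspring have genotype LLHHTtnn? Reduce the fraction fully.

P(LLHHTtnn) = 1/64

LlHhttNn gametes: LHtN×2, LHtn×2, LhtN×2, Lhtn×2, lHtN×2, lHtn×2, lhtN×2, lhtn×2
LlHhTtnn gametes: LHTn×2, LHtn×2, LhTn×2, Lhtn×2, lHTn×2, lHtn×2, lhTn×2, lhtn×2
LlHhttNn×LlHhTtnn grid (16·16=256): LLHHTtNn=4 LLHHTtnn=4 LLHHttNn=4 LLHHttnn=4 LLHhTtNn=8 LLHhTtnn=8 LLHhttNn=8 LLHhttnn=8 LLhhTtNn=4 LLhhTtnn=4 LLhhttNn=4 LLhhttnn=4 LlHHTtNn=8 LlHHTtnn=8 LlHHttNn=8 LlHHttnn=8 LlHhTtNn=16 LlHhTtnn=16 LlHhttNn=16 LlHhttnn=16 LlhhTtNn=8 LlhhTtnn=8 LlhhttNn=8 Llhhttnn=8 llHHTtNn=4 llHHTtnn=4 llHHttNn=4 llHHttnn=4 llHhTtNn=8 llHhTtnn=8 llHhttNn=8 llHhttnn=8 llhhTtNn=4 llhhTtnn=4 llhhttNn=4 llhhttnn=4
LLHHTtnn hits 4/256; gcd=4; 4÷4/256÷4 = 1/64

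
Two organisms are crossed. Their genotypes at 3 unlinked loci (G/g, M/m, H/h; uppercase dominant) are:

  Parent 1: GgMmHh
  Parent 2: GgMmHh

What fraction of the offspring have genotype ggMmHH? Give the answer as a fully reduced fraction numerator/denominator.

P(ggMmHH) = 1/32

GgMmHh gametes: GMH×1, GMh×1, GmH×1, Gmh×1, gMH×1, gMh×1, gmH×1, gmh×1
GgMmHh gametes: GMH×1, GMh×1, GmH×1, Gmh×1, gMH×1, gMh×1, gmH×1, gmh×1
GgMmHh×GgMmHh grid (8·8=64): GGMMHH=1 GGMMHh=2 GGMMhh=1 GGMmHH=2 GGMmHh=4 GGMmhh=2 GGmmHH=1 GGmmHh=2 GGmmhh=1 GgMMHH=2 GgMMHh=4 GgMMhh=2 GgMmHH=4 GgMmHh=8 GgMmhh=4 GgmmHH=2 GgmmHh=4 Ggmmhh=2 ggMMHH=1 ggMMHh=2 ggMMhh=1 ggMmHH=2 ggMmHh=4 ggMmhh=2 ggmmHH=1 ggmmHh=2 ggmmhh=1
ggMmHH hits 2/64; gcd=2; 2÷2/64÷2 = 1/32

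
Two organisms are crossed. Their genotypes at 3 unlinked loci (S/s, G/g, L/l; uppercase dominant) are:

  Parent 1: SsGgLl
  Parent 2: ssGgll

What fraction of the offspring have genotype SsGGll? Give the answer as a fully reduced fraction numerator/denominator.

P(SsGGll) = 1/16

SsGgLl gametes: SGL×1, SGl×1, SgL×1, Sgl×1, sGL×1, sGl×1, sgL×1, sgl×1
ssGgll gametes: sGl×4, sgl×4
SsGgLl×ssGgll grid (8·8=64): SsGGLl=4 SsGGll=4 SsGgLl=8 SsGgll=8 SsggLl=4 Ssggll=4 ssGGLl=4 ssGGll=4 ssGgLl=8 ssGgll=8 ssggLl=4 ssggll=4
SsGGll hits 4/64; gcd=4; 4÷4/64÷4 = 1/16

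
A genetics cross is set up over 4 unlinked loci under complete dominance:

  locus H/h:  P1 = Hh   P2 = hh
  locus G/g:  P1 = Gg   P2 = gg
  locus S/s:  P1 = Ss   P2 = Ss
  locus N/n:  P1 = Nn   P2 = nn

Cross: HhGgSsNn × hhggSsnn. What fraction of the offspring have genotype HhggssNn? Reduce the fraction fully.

HhGgSsNn gametes: HGSN×1, HGSn×1, HGsN×1, HGsn×1, HgSN×1, HgSn×1, HgsN×1, Hgsn×1, hGSN×1, hGSn×1, hGsN×1, hGsn×1, hgSN×1, hgSn×1, hgsN×1, hgsn×1
hhggSsnn gametes: hgSn×8, hgsn×8
HhGgSsNn×hhggSsnn grid (16·16=256): HhGgSSNn=8 HhGgSSnn=8 HhGgSsNn=16 HhGgSsnn=16 HhGgssNn=8 HhGgssnn=8 HhggSSNn=8 HhggSSnn=8 HhggSsNn=16 HhggSsnn=16 HhggssNn=8 Hhggssnn=8 hhGgSSNn=8 hhGgSSnn=8 hhGgSsNn=16 hhGgSsnn=16 hhGgssNn=8 hhGgssnn=8 hhggSSNn=8 hhggSSnn=8 hhggSsNn=16 hhggSsnn=16 hhggssNn=8 hhggssnn=8
HhggssNn hits 8/256; gcd=8; 8÷8/256÷8 = 1/32

P(HhggssNn) = 1/32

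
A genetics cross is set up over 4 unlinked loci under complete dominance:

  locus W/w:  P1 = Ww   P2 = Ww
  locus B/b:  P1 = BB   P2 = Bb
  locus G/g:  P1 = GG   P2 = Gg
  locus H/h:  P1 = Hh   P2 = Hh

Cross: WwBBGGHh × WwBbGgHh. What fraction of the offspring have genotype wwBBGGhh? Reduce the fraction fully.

WwBBGGHh gametes: WBGH×4, WBGh×4, wBGH×4, wBGh×4
WwBbGgHh gametes: WBGH×1, WBGh×1, WBgH×1, WBgh×1, WbGH×1, WbGh×1, WbgH×1, Wbgh×1, wBGH×1, wBGh×1, wBgH×1, wBgh×1, wbGH×1, wbGh×1, wbgH×1, wbgh×1
WwBBGGHh×WwBbGgHh grid (16·16=256): WWBBGGHH=4 WWBBGGHh=8 WWBBGGhh=4 WWBBGgHH=4 WWBBGgHh=8 WWBBGghh=4 WWBbGGHH=4 WWBbGGHh=8 WWBbGGhh=4 WWBbGgHH=4 WWBbGgHh=8 WWBbGghh=4 WwBBGGHH=8 WwBBGGHh=16 WwBBGGhh=8 WwBBGgHH=8 WwBBGgHh=16 WwBBGghh=8 WwBbGGHH=8 WwBbGGHh=16 WwBbGGhh=8 WwBbGgHH=8 WwBbGgHh=16 WwBbGghh=8 wwBBGGHH=4 wwBBGGHh=8 wwBBGGhh=4 wwBBGgHH=4 wwBBGgHh=8 wwBBGghh=4 wwBbGGHH=4 wwBbGGHh=8 wwBbGGhh=4 wwBbGgHH=4 wwBbGgHh=8 wwBbGghh=4
wwBBGGhh hits 4/256; gcd=4; 4÷4/256÷4 = 1/64

P(wwBBGGhh) = 1/64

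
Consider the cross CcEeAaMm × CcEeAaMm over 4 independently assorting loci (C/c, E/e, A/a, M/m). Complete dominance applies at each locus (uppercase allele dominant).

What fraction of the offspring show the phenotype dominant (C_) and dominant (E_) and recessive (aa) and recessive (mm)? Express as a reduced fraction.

P(C_ E_ aa mm) = 9/256

CcEeAaMm gametes: CEAM×1, CEAm×1, CEaM×1, CEam×1, CeAM×1, CeAm×1, CeaM×1, Ceam×1, cEAM×1, cEAm×1, cEaM×1, cEam×1, ceAM×1, ceAm×1, ceaM×1, ceam×1
CcEeAaMm gametes: CEAM×1, CEAm×1, CEaM×1, CEam×1, CeAM×1, CeAm×1, CeaM×1, Ceam×1, cEAM×1, cEAm×1, cEaM×1, cEam×1, ceAM×1, ceAm×1, ceaM×1, ceam×1
CcEeAaMm×CcEeAaMm grid (16·16=256): CCEEAAMM=1 CCEEAAMm=2 CCEEAAmm=1 CCEEAaMM=2 CCEEAaMm=4 CCEEAamm=2 CCEEaaMM=1 CCEEaaMm=2 CCEEaamm=1 CCEeAAMM=2 CCEeAAMm=4 CCEeAAmm=2 CCEeAaMM=4 CCEeAaMm=8 CCEeAamm=4 CCEeaaMM=2 CCEeaaMm=4 CCEeaamm=2 CCeeAAMM=1 CCeeAAMm=2 CCeeAAmm=1 CCeeAaMM=2 CCeeAaMm=4 CCeeAamm=2 CCeeaaMM=1 CCeeaaMm=2 CCeeaamm=1 CcEEAAMM=2 CcEEAAMm=4 CcEEAAmm=2 CcEEAaMM=4 CcEEAaMm=8 CcEEAamm=4 CcEEaaMM=2 CcEEaaMm=4 CcEEaamm=2 CcEeAAMM=4 CcEeAAMm=8 CcEeAAmm=4 CcEeAaMM=8 CcEeAaMm=16 CcEeAamm=8 CcEeaaMM=4 CcEeaaMm=8 CcEeaamm=4 CceeAAMM=2 CceeAAMm=4 CceeAAmm=2 CceeAaMM=4 CceeAaMm=8 CceeAamm=4 CceeaaMM=2 CceeaaMm=4 Cceeaamm=2 ccEEAAMM=1 ccEEAAMm=2 ccEEAAmm=1 ccEEAaMM=2 ccEEAaMm=4 ccEEAamm=2 ccEEaaMM=1 ccEEaaMm=2 ccEEaamm=1 ccEeAAMM=2 ccEeAAMm=4 ccEeAAmm=2 ccEeAaMM=4 ccEeAaMm=8 ccEeAamm=4 ccEeaaMM=2 ccEeaaMm=4 ccEeaamm=2 cceeAAMM=1 cceeAAMm=2 cceeAAmm=1 cceeAaMM=2 cceeAaMm=4 cceeAamm=2 cceeaaMM=1 cceeaaMm=2 cceeaamm=1
C_ E_ aa mm hits 9/256; gcd=1; 9÷1/256÷1 = 9/256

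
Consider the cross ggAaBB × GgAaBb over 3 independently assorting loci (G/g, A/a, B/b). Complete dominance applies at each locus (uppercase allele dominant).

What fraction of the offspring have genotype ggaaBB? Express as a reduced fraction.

P(ggaaBB) = 1/16

ggAaBB gametes: gAB×4, gaB×4
GgAaBb gametes: GAB×1, GAb×1, GaB×1, Gab×1, gAB×1, gAb×1, gaB×1, gab×1
ggAaBB×GgAaBb grid (8·8=64): GgAABB=4 GgAABb=4 GgAaBB=8 GgAaBb=8 GgaaBB=4 GgaaBb=4 ggAABB=4 ggAABb=4 ggAaBB=8 ggAaBb=8 ggaaBB=4 ggaaBb=4
ggaaBB hits 4/64; gcd=4; 4÷4/64÷4 = 1/16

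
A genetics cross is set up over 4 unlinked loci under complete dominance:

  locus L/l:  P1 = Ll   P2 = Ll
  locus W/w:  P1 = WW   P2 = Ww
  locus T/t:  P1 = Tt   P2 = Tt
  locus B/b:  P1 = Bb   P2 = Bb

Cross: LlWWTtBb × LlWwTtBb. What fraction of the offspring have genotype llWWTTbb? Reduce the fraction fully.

P(llWWTTbb) = 1/128

LlWWTtBb gametes: LWTB×2, LWTb×2, LWtB×2, LWtb×2, lWTB×2, lWTb×2, lWtB×2, lWtb×2
LlWwTtBb gametes: LWTB×1, LWTb×1, LWtB×1, LWtb×1, LwTB×1, LwTb×1, LwtB×1, Lwtb×1, lWTB×1, lWTb×1, lWtB×1, lWtb×1, lwTB×1, lwTb×1, lwtB×1, lwtb×1
LlWWTtBb×LlWwTtBb grid (16·16=256): LLWWTTBB=2 LLWWTTBb=4 LLWWTTbb=2 LLWWTtBB=4 LLWWTtBb=8 LLWWTtbb=4 LLWWttBB=2 LLWWttBb=4 LLWWttbb=2 LLWwTTBB=2 LLWwTTBb=4 LLWwTTbb=2 LLWwTtBB=4 LLWwTtBb=8 LLWwTtbb=4 LLWwttBB=2 LLWwttBb=4 LLWwttbb=2 LlWWTTBB=4 LlWWTTBb=8 LlWWTTbb=4 LlWWTtBB=8 LlWWTtBb=16 LlWWTtbb=8 LlWWttBB=4 LlWWttBb=8 LlWWttbb=4 LlWwTTBB=4 LlWwTTBb=8 LlWwTTbb=4 LlWwTtBB=8 LlWwTtBb=16 LlWwTtbb=8 LlWwttBB=4 LlWwttBb=8 LlWwttbb=4 llWWTTBB=2 llWWTTBb=4 llWWTTbb=2 llWWTtBB=4 llWWTtBb=8 llWWTtbb=4 llWWttBB=2 llWWttBb=4 llWWttbb=2 llWwTTBB=2 llWwTTBb=4 llWwTTbb=2 llWwTtBB=4 llWwTtBb=8 llWwTtbb=4 llWwttBB=2 llWwttBb=4 llWwttbb=2
llWWTTbb hits 2/256; gcd=2; 2÷2/256÷2 = 1/128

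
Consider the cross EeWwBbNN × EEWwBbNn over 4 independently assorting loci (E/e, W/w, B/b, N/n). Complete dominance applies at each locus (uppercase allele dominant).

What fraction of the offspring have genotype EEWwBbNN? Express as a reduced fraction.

P(EEWwBbNN) = 1/16

EeWwBbNN gametes: EWBN×2, EWbN×2, EwBN×2, EwbN×2, eWBN×2, eWbN×2, ewBN×2, ewbN×2
EEWwBbNn gametes: EWBN×2, EWBn×2, EWbN×2, EWbn×2, EwBN×2, EwBn×2, EwbN×2, Ewbn×2
EeWwBbNN×EEWwBbNn grid (16·16=256): EEWWBBNN=4 EEWWBBNn=4 EEWWBbNN=8 EEWWBbNn=8 EEWWbbNN=4 EEWWbbNn=4 EEWwBBNN=8 EEWwBBNn=8 EEWwBbNN=16 EEWwBbNn=16 EEWwbbNN=8 EEWwbbNn=8 EEwwBBNN=4 EEwwBBNn=4 EEwwBbNN=8 EEwwBbNn=8 EEwwbbNN=4 EEwwbbNn=4 EeWWBBNN=4 EeWWBBNn=4 EeWWBbNN=8 EeWWBbNn=8 EeWWbbNN=4 EeWWbbNn=4 EeWwBBNN=8 EeWwBBNn=8 EeWwBbNN=16 EeWwBbNn=16 EeWwbbNN=8 EeWwbbNn=8 EewwBBNN=4 EewwBBNn=4 EewwBbNN=8 EewwBbNn=8 EewwbbNN=4 EewwbbNn=4
EEWwBbNN hits 16/256; gcd=16; 16÷16/256÷16 = 1/16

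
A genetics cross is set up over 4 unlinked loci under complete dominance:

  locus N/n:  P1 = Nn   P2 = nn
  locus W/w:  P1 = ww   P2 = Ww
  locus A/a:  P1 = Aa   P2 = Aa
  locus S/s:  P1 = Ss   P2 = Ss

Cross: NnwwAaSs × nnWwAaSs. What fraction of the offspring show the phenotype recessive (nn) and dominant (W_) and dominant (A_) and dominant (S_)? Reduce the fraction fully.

P(nn W_ A_ S_) = 9/64

NnwwAaSs gametes: NwAS×2, NwAs×2, NwaS×2, Nwas×2, nwAS×2, nwAs×2, nwaS×2, nwas×2
nnWwAaSs gametes: nWAS×2, nWAs×2, nWaS×2, nWas×2, nwAS×2, nwAs×2, nwaS×2, nwas×2
NnwwAaSs×nnWwAaSs grid (16·16=256): NnWwAASS=4 NnWwAASs=8 NnWwAAss=4 NnWwAaSS=8 NnWwAaSs=16 NnWwAass=8 NnWwaaSS=4 NnWwaaSs=8 NnWwaass=4 NnwwAASS=4 NnwwAASs=8 NnwwAAss=4 NnwwAaSS=8 NnwwAaSs=16 NnwwAass=8 NnwwaaSS=4 NnwwaaSs=8 Nnwwaass=4 nnWwAASS=4 nnWwAASs=8 nnWwAAss=4 nnWwAaSS=8 nnWwAaSs=16 nnWwAass=8 nnWwaaSS=4 nnWwaaSs=8 nnWwaass=4 nnwwAASS=4 nnwwAASs=8 nnwwAAss=4 nnwwAaSS=8 nnwwAaSs=16 nnwwAass=8 nnwwaaSS=4 nnwwaaSs=8 nnwwaass=4
nn W_ A_ S_ hits 36/256; gcd=4; 36÷4/256÷4 = 9/64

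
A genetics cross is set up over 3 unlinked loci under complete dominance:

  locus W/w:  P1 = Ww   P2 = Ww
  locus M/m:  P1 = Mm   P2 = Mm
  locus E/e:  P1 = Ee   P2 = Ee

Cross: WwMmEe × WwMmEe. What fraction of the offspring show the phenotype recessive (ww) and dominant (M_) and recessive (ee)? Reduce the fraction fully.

P(ww M_ ee) = 3/64

WwMmEe gametes: WME×1, WMe×1, WmE×1, Wme×1, wME×1, wMe×1, wmE×1, wme×1
WwMmEe gametes: WME×1, WMe×1, WmE×1, Wme×1, wME×1, wMe×1, wmE×1, wme×1
WwMmEe×WwMmEe grid (8·8=64): WWMMEE=1 WWMMEe=2 WWMMee=1 WWMmEE=2 WWMmEe=4 WWMmee=2 WWmmEE=1 WWmmEe=2 WWmmee=1 WwMMEE=2 WwMMEe=4 WwMMee=2 WwMmEE=4 WwMmEe=8 WwMmee=4 WwmmEE=2 WwmmEe=4 Wwmmee=2 wwMMEE=1 wwMMEe=2 wwMMee=1 wwMmEE=2 wwMmEe=4 wwMmee=2 wwmmEE=1 wwmmEe=2 wwmmee=1
ww M_ ee hits 3/64; gcd=1; 3÷1/64÷1 = 3/64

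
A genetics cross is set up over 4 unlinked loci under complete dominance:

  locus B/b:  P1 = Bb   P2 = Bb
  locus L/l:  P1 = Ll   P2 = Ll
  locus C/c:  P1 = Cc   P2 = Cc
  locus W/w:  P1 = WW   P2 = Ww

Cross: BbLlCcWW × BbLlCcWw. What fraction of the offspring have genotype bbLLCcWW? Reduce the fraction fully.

BbLlCcWW gametes: BLCW×2, BLcW×2, BlCW×2, BlcW×2, bLCW×2, bLcW×2, blCW×2, blcW×2
BbLlCcWw gametes: BLCW×1, BLCw×1, BLcW×1, BLcw×1, BlCW×1, BlCw×1, BlcW×1, Blcw×1, bLCW×1, bLCw×1, bLcW×1, bLcw×1, blCW×1, blCw×1, blcW×1, blcw×1
BbLlCcWW×BbLlCcWw grid (16·16=256): BBLLCCWW=2 BBLLCCWw=2 BBLLCcWW=4 BBLLCcWw=4 BBLLccWW=2 BBLLccWw=2 BBLlCCWW=4 BBLlCCWw=4 BBLlCcWW=8 BBLlCcWw=8 BBLlccWW=4 BBLlccWw=4 BBllCCWW=2 BBllCCWw=2 BBllCcWW=4 BBllCcWw=4 BBllccWW=2 BBllccWw=2 BbLLCCWW=4 BbLLCCWw=4 BbLLCcWW=8 BbLLCcWw=8 BbLLccWW=4 BbLLccWw=4 BbLlCCWW=8 BbLlCCWw=8 BbLlCcWW=16 BbLlCcWw=16 BbLlccWW=8 BbLlccWw=8 BbllCCWW=4 BbllCCWw=4 BbllCcWW=8 BbllCcWw=8 BbllccWW=4 BbllccWw=4 bbLLCCWW=2 bbLLCCWw=2 bbLLCcWW=4 bbLLCcWw=4 bbLLccWW=2 bbLLccWw=2 bbLlCCWW=4 bbLlCCWw=4 bbLlCcWW=8 bbLlCcWw=8 bbLlccWW=4 bbLlccWw=4 bbllCCWW=2 bbllCCWw=2 bbllCcWW=4 bbllCcWw=4 bbllccWW=2 bbllccWw=2
bbLLCcWW hits 4/256; gcd=4; 4÷4/256÷4 = 1/64

P(bbLLCcWW) = 1/64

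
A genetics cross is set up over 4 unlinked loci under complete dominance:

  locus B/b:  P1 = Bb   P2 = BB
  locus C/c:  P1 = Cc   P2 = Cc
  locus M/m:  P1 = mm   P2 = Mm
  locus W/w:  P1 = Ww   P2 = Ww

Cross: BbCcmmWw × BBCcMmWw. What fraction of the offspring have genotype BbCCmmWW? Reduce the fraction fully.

BbCcmmWw gametes: BCmW×2, BCmw×2, BcmW×2, Bcmw×2, bCmW×2, bCmw×2, bcmW×2, bcmw×2
BBCcMmWw gametes: BCMW×2, BCMw×2, BCmW×2, BCmw×2, BcMW×2, BcMw×2, BcmW×2, Bcmw×2
BbCcmmWw×BBCcMmWw grid (16·16=256): BBCCMmWW=4 BBCCMmWw=8 BBCCMmww=4 BBCCmmWW=4 BBCCmmWw=8 BBCCmmww=4 BBCcMmWW=8 BBCcMmWw=16 BBCcMmww=8 BBCcmmWW=8 BBCcmmWw=16 BBCcmmww=8 BBccMmWW=4 BBccMmWw=8 BBccMmww=4 BBccmmWW=4 BBccmmWw=8 BBccmmww=4 BbCCMmWW=4 BbCCMmWw=8 BbCCMmww=4 BbCCmmWW=4 BbCCmmWw=8 BbCCmmww=4 BbCcMmWW=8 BbCcMmWw=16 BbCcMmww=8 BbCcmmWW=8 BbCcmmWw=16 BbCcmmww=8 BbccMmWW=4 BbccMmWw=8 BbccMmww=4 BbccmmWW=4 BbccmmWw=8 Bbccmmww=4
BbCCmmWW hits 4/256; gcd=4; 4÷4/256÷4 = 1/64

P(BbCCmmWW) = 1/64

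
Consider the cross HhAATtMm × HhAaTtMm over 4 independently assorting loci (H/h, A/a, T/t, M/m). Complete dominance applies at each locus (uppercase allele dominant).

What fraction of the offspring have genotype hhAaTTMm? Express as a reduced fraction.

HhAATtMm gametes: HATM×2, HATm×2, HAtM×2, HAtm×2, hATM×2, hATm×2, hAtM×2, hAtm×2
HhAaTtMm gametes: HATM×1, HATm×1, HAtM×1, HAtm×1, HaTM×1, HaTm×1, HatM×1, Hatm×1, hATM×1, hATm×1, hAtM×1, hAtm×1, haTM×1, haTm×1, hatM×1, hatm×1
HhAATtMm×HhAaTtMm grid (16·16=256): HHAATTMM=2 HHAATTMm=4 HHAATTmm=2 HHAATtMM=4 HHAATtMm=8 HHAATtmm=4 HHAAttMM=2 HHAAttMm=4 HHAAttmm=2 HHAaTTMM=2 HHAaTTMm=4 HHAaTTmm=2 HHAaTtMM=4 HHAaTtMm=8 HHAaTtmm=4 HHAattMM=2 HHAattMm=4 HHAattmm=2 HhAATTMM=4 HhAATTMm=8 HhAATTmm=4 HhAATtMM=8 HhAATtMm=16 HhAATtmm=8 HhAAttMM=4 HhAAttMm=8 HhAAttmm=4 HhAaTTMM=4 HhAaTTMm=8 HhAaTTmm=4 HhAaTtMM=8 HhAaTtMm=16 HhAaTtmm=8 HhAattMM=4 HhAattMm=8 HhAattmm=4 hhAATTMM=2 hhAATTMm=4 hhAATTmm=2 hhAATtMM=4 hhAATtMm=8 hhAATtmm=4 hhAAttMM=2 hhAAttMm=4 hhAAttmm=2 hhAaTTMM=2 hhAaTTMm=4 hhAaTTmm=2 hhAaTtMM=4 hhAaTtMm=8 hhAaTtmm=4 hhAattMM=2 hhAattMm=4 hhAattmm=2
hhAaTTMm hits 4/256; gcd=4; 4÷4/256÷4 = 1/64

P(hhAaTTMm) = 1/64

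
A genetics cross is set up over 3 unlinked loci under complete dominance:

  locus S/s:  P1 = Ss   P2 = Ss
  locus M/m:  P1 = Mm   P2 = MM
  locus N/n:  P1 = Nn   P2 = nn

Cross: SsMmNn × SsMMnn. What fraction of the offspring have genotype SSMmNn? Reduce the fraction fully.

P(SSMmNn) = 1/16

SsMmNn gametes: SMN×1, SMn×1, SmN×1, Smn×1, sMN×1, sMn×1, smN×1, smn×1
SsMMnn gametes: SMn×4, sMn×4
SsMmNn×SsMMnn grid (8·8=64): SSMMNn=4 SSMMnn=4 SSMmNn=4 SSMmnn=4 SsMMNn=8 SsMMnn=8 SsMmNn=8 SsMmnn=8 ssMMNn=4 ssMMnn=4 ssMmNn=4 ssMmnn=4
SSMmNn hits 4/64; gcd=4; 4÷4/64÷4 = 1/16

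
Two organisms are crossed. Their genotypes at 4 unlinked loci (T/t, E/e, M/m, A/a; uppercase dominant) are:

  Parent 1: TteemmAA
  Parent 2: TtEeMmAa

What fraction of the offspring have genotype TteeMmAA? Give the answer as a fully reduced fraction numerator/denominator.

P(TteeMmAA) = 1/16

TteemmAA gametes: TemA×8, temA×8
TtEeMmAa gametes: TEMA×1, TEMa×1, TEmA×1, TEma×1, TeMA×1, TeMa×1, TemA×1, Tema×1, tEMA×1, tEMa×1, tEmA×1, tEma×1, teMA×1, teMa×1, temA×1, tema×1
TteemmAA×TtEeMmAa grid (16·16=256): TTEeMmAA=8 TTEeMmAa=8 TTEemmAA=8 TTEemmAa=8 TTeeMmAA=8 TTeeMmAa=8 TTeemmAA=8 TTeemmAa=8 TtEeMmAA=16 TtEeMmAa=16 TtEemmAA=16 TtEemmAa=16 TteeMmAA=16 TteeMmAa=16 TteemmAA=16 TteemmAa=16 ttEeMmAA=8 ttEeMmAa=8 ttEemmAA=8 ttEemmAa=8 tteeMmAA=8 tteeMmAa=8 tteemmAA=8 tteemmAa=8
TteeMmAA hits 16/256; gcd=16; 16÷16/256÷16 = 1/16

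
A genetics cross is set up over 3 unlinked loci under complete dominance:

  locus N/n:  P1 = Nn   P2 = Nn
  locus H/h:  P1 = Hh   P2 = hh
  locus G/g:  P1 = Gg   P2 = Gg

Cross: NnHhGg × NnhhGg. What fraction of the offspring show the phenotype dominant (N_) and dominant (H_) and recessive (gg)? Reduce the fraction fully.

NnHhGg gametes: NHG×1, NHg×1, NhG×1, Nhg×1, nHG×1, nHg×1, nhG×1, nhg×1
NnhhGg gametes: NhG×2, Nhg×2, nhG×2, nhg×2
NnHhGg×NnhhGg grid (8·8=64): NNHhGG=2 NNHhGg=4 NNHhgg=2 NNhhGG=2 NNhhGg=4 NNhhgg=2 NnHhGG=4 NnHhGg=8 NnHhgg=4 NnhhGG=4 NnhhGg=8 Nnhhgg=4 nnHhGG=2 nnHhGg=4 nnHhgg=2 nnhhGG=2 nnhhGg=4 nnhhgg=2
N_ H_ gg hits 6/64; gcd=2; 6÷2/64÷2 = 3/32

P(N_ H_ gg) = 3/32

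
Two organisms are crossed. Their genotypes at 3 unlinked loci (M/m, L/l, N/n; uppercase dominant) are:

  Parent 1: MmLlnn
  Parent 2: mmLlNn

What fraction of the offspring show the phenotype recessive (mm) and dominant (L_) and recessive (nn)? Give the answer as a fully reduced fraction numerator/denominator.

MmLlnn gametes: MLn×2, Mln×2, mLn×2, mln×2
mmLlNn gametes: mLN×2, mLn×2, mlN×2, mln×2
MmLlnn×mmLlNn grid (8·8=64): MmLLNn=4 MmLLnn=4 MmLlNn=8 MmLlnn=8 MmllNn=4 Mmllnn=4 mmLLNn=4 mmLLnn=4 mmLlNn=8 mmLlnn=8 mmllNn=4 mmllnn=4
mm L_ nn hits 12/64; gcd=4; 12÷4/64÷4 = 3/16

P(mm L_ nn) = 3/16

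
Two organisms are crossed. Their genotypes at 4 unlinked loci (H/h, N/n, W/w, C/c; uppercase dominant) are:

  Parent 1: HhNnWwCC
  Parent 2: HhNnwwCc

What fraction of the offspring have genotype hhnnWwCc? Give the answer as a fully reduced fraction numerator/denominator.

HhNnWwCC gametes: HNWC×2, HNwC×2, HnWC×2, HnwC×2, hNWC×2, hNwC×2, hnWC×2, hnwC×2
HhNnwwCc gametes: HNwC×2, HNwc×2, HnwC×2, Hnwc×2, hNwC×2, hNwc×2, hnwC×2, hnwc×2
HhNnWwCC×HhNnwwCc grid (16·16=256): HHNNWwCC=4 HHNNWwCc=4 HHNNwwCC=4 HHNNwwCc=4 HHNnWwCC=8 HHNnWwCc=8 HHNnwwCC=8 HHNnwwCc=8 HHnnWwCC=4 HHnnWwCc=4 HHnnwwCC=4 HHnnwwCc=4 HhNNWwCC=8 HhNNWwCc=8 HhNNwwCC=8 HhNNwwCc=8 HhNnWwCC=16 HhNnWwCc=16 HhNnwwCC=16 HhNnwwCc=16 HhnnWwCC=8 HhnnWwCc=8 HhnnwwCC=8 HhnnwwCc=8 hhNNWwCC=4 hhNNWwCc=4 hhNNwwCC=4 hhNNwwCc=4 hhNnWwCC=8 hhNnWwCc=8 hhNnwwCC=8 hhNnwwCc=8 hhnnWwCC=4 hhnnWwCc=4 hhnnwwCC=4 hhnnwwCc=4
hhnnWwCc hits 4/256; gcd=4; 4÷4/256÷4 = 1/64

P(hhnnWwCc) = 1/64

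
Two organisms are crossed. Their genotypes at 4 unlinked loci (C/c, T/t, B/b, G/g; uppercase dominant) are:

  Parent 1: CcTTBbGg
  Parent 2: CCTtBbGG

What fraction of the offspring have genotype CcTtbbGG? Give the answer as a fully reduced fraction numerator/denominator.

CcTTBbGg gametes: CTBG×2, CTBg×2, CTbG×2, CTbg×2, cTBG×2, cTBg×2, cTbG×2, cTbg×2
CCTtBbGG gametes: CTBG×4, CTbG×4, CtBG×4, CtbG×4
CcTTBbGg×CCTtBbGG grid (16·16=256): CCTTBBGG=8 CCTTBBGg=8 CCTTBbGG=16 CCTTBbGg=16 CCTTbbGG=8 CCTTbbGg=8 CCTtBBGG=8 CCTtBBGg=8 CCTtBbGG=16 CCTtBbGg=16 CCTtbbGG=8 CCTtbbGg=8 CcTTBBGG=8 CcTTBBGg=8 CcTTBbGG=16 CcTTBbGg=16 CcTTbbGG=8 CcTTbbGg=8 CcTtBBGG=8 CcTtBBGg=8 CcTtBbGG=16 CcTtBbGg=16 CcTtbbGG=8 CcTtbbGg=8
CcTtbbGG hits 8/256; gcd=8; 8÷8/256÷8 = 1/32

P(CcTtbbGG) = 1/32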